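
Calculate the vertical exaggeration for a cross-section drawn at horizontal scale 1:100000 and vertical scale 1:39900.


VE = horizontal_scale / vertical_scale = 100000 / 39900 ≈ 2.5

2.5x


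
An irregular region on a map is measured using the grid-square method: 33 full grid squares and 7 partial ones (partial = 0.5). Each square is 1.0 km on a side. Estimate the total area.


effective squares = 33 + 7 * 0.5 = 36.5
area = 36.5 * 1.0 = 36.5 km^2

36.5 km^2


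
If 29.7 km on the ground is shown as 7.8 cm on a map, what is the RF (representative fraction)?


ground = 29.7 km = 2970000 cm; RF denominator = ground / map = 2970000 / 7.8 ≈ 380769; RF = 1:380769

1:380769


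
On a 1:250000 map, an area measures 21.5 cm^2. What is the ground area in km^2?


ground_area = 21.5 * (250000/100)^2 = 134375000.0 m^2 = 134.375 km^2

134.375 km^2


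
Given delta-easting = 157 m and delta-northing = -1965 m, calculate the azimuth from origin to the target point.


az = atan2(157, -1965) = 175.4 deg
adjusted to 0-360: 175.4 degrees

175.4 degrees


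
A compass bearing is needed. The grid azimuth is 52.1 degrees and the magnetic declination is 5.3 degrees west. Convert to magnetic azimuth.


magnetic azimuth = grid azimuth - declination (east +ve)
mag_az = 52.1 - -5.3 = 57.4 degrees

57.4 degrees


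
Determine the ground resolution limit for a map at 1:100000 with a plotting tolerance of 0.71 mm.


ground = 0.71 mm * 100000 / 1000 = 71.0 m

71.0 m


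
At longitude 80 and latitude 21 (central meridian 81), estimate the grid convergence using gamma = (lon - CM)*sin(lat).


gamma = (80 - 81) * sin(21) = -1 * 0.358368 = -0.358 degrees

-0.358 degrees


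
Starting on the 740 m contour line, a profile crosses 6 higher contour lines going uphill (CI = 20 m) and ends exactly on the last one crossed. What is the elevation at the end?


elevation = 740 + 6 * 20 = 860 m

860 m


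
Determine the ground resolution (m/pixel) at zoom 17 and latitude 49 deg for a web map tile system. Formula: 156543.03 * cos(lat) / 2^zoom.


res = 156543.03 * cos(49) / 2^17 = 156543.03 * 0.65605903 / 131072 = 0.78 m/pixel

0.78 m/pixel


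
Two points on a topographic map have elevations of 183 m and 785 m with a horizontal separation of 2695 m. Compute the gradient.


gradient = (785 - 183) / 2695 = 602 / 2695 = 0.2234

0.2234


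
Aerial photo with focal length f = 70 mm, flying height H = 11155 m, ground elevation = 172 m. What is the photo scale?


scale = f / (H - h) = 70 mm / 10983 m = 70 / 10983000 = 1:156900

1:156900


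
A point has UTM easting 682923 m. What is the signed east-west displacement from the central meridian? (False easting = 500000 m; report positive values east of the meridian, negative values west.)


displacement = 682923 - 500000 = 182923 m

182923 m


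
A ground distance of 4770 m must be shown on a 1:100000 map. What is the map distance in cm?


map_cm = 4770 * 100 / 100000 = 4.77 cm

4.77 cm


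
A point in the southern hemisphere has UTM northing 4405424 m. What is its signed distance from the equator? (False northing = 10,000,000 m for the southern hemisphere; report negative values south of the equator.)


For southern: actual = 4405424 - 10000000 = -5594576 m

-5594576 m


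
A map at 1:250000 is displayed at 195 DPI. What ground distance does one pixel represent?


pixel_cm = 2.54 / 195 ≈ 0.013026 cm
ground = pixel_cm * 250000 / 100 = 2.54 * 250000 / (195 * 100) = 635000 / 19500 ≈ 32.56 m

32.56 m


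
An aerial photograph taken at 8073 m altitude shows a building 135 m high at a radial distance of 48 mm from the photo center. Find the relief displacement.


d = h * r / H = 135 * 48 / 8073 = 0.8 mm

0.8 mm


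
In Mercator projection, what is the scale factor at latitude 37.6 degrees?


SF = 1 / cos(37.6) = 1 / 0.79229 = 1.262

1.262


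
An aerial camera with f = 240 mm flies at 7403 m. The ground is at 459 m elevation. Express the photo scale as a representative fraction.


scale = f / (H - h) = 240 mm / 6944 m = 240 / 6944000 = 1:28933

1:28933


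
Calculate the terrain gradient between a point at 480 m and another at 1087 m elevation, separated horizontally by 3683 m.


gradient = (1087 - 480) / 3683 = 607 / 3683 = 0.1648

0.1648


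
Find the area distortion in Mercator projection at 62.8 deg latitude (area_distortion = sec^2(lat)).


area_distortion = 1/cos^2(62.8) = 4.786

4.786


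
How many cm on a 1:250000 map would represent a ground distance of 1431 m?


map_cm = 1431 * 100 / 250000 = 0.5724 cm ≈ 0.57 cm

0.57 cm


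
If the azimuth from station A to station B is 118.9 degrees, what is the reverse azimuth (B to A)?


back azimuth = (118.9 + 180) mod 360 = 298.9 degrees

298.9 degrees


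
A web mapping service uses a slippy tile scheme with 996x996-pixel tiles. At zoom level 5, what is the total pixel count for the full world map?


tiles per axis = 2^5 = 32
total tiles = 32^2 = 1024
pixels per axis = 32 * 996 = 31872
total pixels = 31872^2 = 1015824384

1015824384 pixels


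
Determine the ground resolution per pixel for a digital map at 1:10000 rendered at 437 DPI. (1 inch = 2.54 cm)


pixel_cm = 2.54 / 437 ≈ 0.005812 cm
ground = pixel_cm * 10000 / 100 = 2.54 * 10000 / (437 * 100) = 25400 / 43700 ≈ 0.58 m

0.58 m


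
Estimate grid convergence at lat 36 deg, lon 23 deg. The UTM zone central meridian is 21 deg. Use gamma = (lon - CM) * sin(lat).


gamma = (23 - 21) * sin(36) = 2 * 0.587785 = 1.176 degrees

1.176 degrees


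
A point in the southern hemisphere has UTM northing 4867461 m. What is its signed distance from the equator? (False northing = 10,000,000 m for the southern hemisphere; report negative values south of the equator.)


For southern: actual = 4867461 - 10000000 = -5132539 m

-5132539 m


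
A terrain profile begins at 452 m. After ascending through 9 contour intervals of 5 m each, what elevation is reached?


elevation = 452 + 9 * 5 = 497 m

497 m


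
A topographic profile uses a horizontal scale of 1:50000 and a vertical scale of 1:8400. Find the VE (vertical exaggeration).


VE = horizontal_scale / vertical_scale = 50000 / 8400 ≈ 6.0

6.0x


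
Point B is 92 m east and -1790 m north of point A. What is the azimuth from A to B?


az = atan2(92, -1790) = 177.1 deg
adjusted to 0-360: 177.1 degrees

177.1 degrees


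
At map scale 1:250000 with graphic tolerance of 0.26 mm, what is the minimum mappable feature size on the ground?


ground = 0.26 mm * 250000 / 1000 = 65.0 m

65.0 m


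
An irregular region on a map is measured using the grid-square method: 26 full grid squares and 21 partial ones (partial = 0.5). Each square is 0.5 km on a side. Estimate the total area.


effective squares = 26 + 21 * 0.5 = 36.5
area = 36.5 * 0.25 = 9.125 km^2

9.125 km^2


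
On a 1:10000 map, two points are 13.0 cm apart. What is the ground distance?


ground = 13.0 cm * 10000 / 100 = 1300.0 m = 1.3 km

1.3 km


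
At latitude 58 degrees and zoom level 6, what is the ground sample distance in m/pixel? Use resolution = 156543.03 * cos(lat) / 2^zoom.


res = 156543.03 * cos(58) / 2^6 = 156543.03 * 0.52991926 / 64 = 1296.17 m/pixel

1296.17 m/pixel


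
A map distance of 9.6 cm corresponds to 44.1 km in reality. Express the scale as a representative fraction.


ground = 44.1 km = 4410000 cm; RF denominator = ground / map = 4410000 / 9.6 = 459375; RF = 1:459375

1:459375


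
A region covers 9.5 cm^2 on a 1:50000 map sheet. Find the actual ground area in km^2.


ground_area = 9.5 * (50000/100)^2 = 2375000.0 m^2 = 2.375 km^2

2.375 km^2


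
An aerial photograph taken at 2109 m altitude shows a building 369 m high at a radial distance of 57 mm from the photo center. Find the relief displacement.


d = h * r / H = 369 * 57 / 2109 = 9.97 mm

9.97 mm


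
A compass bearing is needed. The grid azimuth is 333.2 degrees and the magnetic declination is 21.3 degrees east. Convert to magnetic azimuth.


magnetic azimuth = grid azimuth - declination (east +ve)
mag_az = 333.2 - 21.3 = 311.9 degrees

311.9 degrees


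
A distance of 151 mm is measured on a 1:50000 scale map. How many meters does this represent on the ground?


ground = 151 mm * 50000 / 1000 = 7550.0 m

7550.0 m


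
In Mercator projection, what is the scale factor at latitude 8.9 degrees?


SF = 1 / cos(8.9) = 1 / 0.98796 = 1.012

1.012


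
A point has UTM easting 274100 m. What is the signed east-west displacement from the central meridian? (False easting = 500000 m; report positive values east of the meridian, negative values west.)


displacement = 274100 - 500000 = -225900 m

-225900 m


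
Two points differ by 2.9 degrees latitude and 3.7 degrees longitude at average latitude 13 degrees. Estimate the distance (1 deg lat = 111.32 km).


dlat_km = 2.9 * 111.32 = 322.828
dlon_km = 3.7 * 111.32 * cos(13) ≈ 401.327
dist = sqrt(322.828^2 + 401.327^2) ≈ 515.1 km

515.1 km


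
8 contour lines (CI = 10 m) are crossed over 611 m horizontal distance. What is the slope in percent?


elevation change = 8 * 10 = 80 m
slope = 80 / 611 * 100 = 13.1%

13.1%


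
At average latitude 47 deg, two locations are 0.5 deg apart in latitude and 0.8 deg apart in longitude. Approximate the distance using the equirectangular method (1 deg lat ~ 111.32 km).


dlat_km = 0.5 * 111.32 = 55.66
dlon_km = 0.8 * 111.32 * cos(47) ≈ 60.736
dist = sqrt(55.66^2 + 60.736^2) ≈ 82.4 km

82.4 km


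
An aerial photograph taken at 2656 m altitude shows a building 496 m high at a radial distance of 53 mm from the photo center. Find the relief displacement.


d = h * r / H = 496 * 53 / 2656 = 9.9 mm

9.9 mm


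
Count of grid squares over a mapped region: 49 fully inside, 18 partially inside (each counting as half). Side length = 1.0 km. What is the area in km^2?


effective squares = 49 + 18 * 0.5 = 58.0
area = 58.0 * 1.0 = 58.0 km^2

58.0 km^2


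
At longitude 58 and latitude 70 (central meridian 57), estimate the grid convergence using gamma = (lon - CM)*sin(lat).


gamma = (58 - 57) * sin(70) = 1 * 0.939693 = 0.94 degrees

0.94 degrees


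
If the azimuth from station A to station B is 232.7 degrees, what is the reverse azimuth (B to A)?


back azimuth = (232.7 + 180) mod 360 = 52.7 degrees

52.7 degrees


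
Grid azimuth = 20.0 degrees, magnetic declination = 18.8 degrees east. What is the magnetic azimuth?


magnetic azimuth = grid azimuth - declination (east +ve)
mag_az = 20.0 - 18.8 = 1.2 degrees

1.2 degrees


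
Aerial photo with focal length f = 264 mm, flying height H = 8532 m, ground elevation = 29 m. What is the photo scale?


scale = f / (H - h) = 264 mm / 8503 m = 264 / 8503000 = 1:32208

1:32208


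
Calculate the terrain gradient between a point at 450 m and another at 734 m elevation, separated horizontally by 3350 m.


gradient = (734 - 450) / 3350 = 284 / 3350 = 0.0848

0.0848


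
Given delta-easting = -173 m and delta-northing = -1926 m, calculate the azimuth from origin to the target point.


az = atan2(-173, -1926) = -174.9 deg
adjusted to 0-360: 185.1 degrees

185.1 degrees


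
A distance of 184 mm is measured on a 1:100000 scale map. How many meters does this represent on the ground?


ground = 184 mm * 100000 / 1000 = 18400.0 m

18400.0 m


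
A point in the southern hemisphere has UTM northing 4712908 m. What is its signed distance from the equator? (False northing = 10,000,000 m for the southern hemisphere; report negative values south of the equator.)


For southern: actual = 4712908 - 10000000 = -5287092 m

-5287092 m


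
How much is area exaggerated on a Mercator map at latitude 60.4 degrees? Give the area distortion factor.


area_distortion = 1/cos^2(60.4) = 4.099

4.099


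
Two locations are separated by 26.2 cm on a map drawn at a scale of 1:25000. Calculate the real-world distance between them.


ground = 26.2 cm * 25000 / 100 = 6550.0 m = 6.55 km

6.55 km


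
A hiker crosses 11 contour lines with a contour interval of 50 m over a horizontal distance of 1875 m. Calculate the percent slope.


elevation change = 11 * 50 = 550 m
slope = 550 / 1875 * 100 = 29.3%

29.3%


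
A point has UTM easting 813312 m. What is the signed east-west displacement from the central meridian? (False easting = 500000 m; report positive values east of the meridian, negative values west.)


displacement = 813312 - 500000 = 313312 m

313312 m


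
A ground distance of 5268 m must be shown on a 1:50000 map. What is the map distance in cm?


map_cm = 5268 * 100 / 50000 = 10.536 cm ≈ 10.54 cm

10.54 cm


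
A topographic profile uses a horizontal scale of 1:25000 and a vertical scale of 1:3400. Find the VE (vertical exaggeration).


VE = horizontal_scale / vertical_scale = 25000 / 3400 ≈ 7.4

7.4x


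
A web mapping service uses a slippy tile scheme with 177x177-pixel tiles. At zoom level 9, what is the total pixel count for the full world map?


tiles per axis = 2^9 = 512
total tiles = 512^2 = 262144
pixels per axis = 512 * 177 = 90624
total pixels = 90624^2 = 8212709376

8212709376 pixels


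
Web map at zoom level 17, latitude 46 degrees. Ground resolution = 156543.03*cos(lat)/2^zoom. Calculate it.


res = 156543.03 * cos(46) / 2^17 = 156543.03 * 0.69465837 / 131072 = 0.83 m/pixel

0.83 m/pixel


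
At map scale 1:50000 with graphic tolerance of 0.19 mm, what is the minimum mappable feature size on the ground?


ground = 0.19 mm * 50000 / 1000 = 9.5 m

9.5 m


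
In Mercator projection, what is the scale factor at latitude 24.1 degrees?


SF = 1 / cos(24.1) = 1 / 0.912834 = 1.095

1.095


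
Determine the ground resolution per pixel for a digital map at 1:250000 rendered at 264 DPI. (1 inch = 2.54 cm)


pixel_cm = 2.54 / 264 ≈ 0.009621 cm
ground = pixel_cm * 250000 / 100 = 2.54 * 250000 / (264 * 100) = 635000 / 26400 ≈ 24.05 m

24.05 m


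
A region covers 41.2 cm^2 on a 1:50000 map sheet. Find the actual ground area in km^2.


ground_area = 41.2 * (50000/100)^2 = 10300000.0 m^2 = 10.3 km^2

10.3 km^2


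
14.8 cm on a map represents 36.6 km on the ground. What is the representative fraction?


ground = 36.6 km = 3660000 cm; RF denominator = ground / map = 3660000 / 14.8 ≈ 247297; RF = 1:247297

1:247297


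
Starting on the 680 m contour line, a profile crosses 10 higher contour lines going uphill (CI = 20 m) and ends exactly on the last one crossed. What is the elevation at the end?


elevation = 680 + 10 * 20 = 880 m

880 m


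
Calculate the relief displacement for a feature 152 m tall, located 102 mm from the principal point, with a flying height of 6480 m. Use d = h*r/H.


d = h * r / H = 152 * 102 / 6480 = 2.39 mm

2.39 mm


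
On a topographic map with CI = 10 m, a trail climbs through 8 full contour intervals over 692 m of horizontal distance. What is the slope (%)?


elevation change = 8 * 10 = 80 m
slope = 80 / 692 * 100 = 11.6%

11.6%


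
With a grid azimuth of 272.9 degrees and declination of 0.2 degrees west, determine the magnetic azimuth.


magnetic azimuth = grid azimuth - declination (east +ve)
mag_az = 272.9 - -0.2 = 273.1 degrees

273.1 degrees


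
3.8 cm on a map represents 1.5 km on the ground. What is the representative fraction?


ground = 1.5 km = 150000 cm; RF denominator = ground / map = 150000 / 3.8 ≈ 39474; RF = 1:39474

1:39474


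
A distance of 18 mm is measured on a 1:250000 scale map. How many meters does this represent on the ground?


ground = 18 mm * 250000 / 1000 = 4500.0 m

4500.0 m


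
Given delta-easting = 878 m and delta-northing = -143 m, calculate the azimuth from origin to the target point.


az = atan2(878, -143) = 99.3 deg
adjusted to 0-360: 99.3 degrees

99.3 degrees


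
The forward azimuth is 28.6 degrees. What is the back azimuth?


back azimuth = (28.6 + 180) mod 360 = 208.6 degrees

208.6 degrees


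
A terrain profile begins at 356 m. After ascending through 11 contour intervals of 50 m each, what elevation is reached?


elevation = 356 + 11 * 50 = 906 m

906 m


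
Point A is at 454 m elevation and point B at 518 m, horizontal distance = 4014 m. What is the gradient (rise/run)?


gradient = (518 - 454) / 4014 = 64 / 4014 = 0.0159

0.0159


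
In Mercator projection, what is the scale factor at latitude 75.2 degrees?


SF = 1 / cos(75.2) = 1 / 0.255446 = 3.915

3.915


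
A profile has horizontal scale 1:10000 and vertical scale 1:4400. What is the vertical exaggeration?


VE = horizontal_scale / vertical_scale = 10000 / 4400 ≈ 2.3

2.3x


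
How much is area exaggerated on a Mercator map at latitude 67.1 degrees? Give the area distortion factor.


area_distortion = 1/cos^2(67.1) = 6.604

6.604


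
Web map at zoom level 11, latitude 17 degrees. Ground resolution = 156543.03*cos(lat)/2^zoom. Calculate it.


res = 156543.03 * cos(17) / 2^11 = 156543.03 * 0.95630476 / 2048 = 73.1 m/pixel

73.1 m/pixel


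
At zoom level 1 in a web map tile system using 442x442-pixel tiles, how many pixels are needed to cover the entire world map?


tiles per axis = 2^1 = 2
total tiles = 2^2 = 4
pixels per axis = 2 * 442 = 884
total pixels = 884^2 = 781456

781456 pixels


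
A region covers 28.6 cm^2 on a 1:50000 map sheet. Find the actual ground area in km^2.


ground_area = 28.6 * (50000/100)^2 = 7150000.0 m^2 = 7.15 km^2

7.15 km^2


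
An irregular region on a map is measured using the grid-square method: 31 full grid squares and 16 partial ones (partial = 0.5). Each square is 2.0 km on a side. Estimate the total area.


effective squares = 31 + 16 * 0.5 = 39.0
area = 39.0 * 4.0 = 156.0 km^2

156.0 km^2


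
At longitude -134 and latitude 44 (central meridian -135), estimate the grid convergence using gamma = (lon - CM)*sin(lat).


gamma = (-134 - -135) * sin(44) = 1 * 0.694658 = 0.695 degrees

0.695 degrees


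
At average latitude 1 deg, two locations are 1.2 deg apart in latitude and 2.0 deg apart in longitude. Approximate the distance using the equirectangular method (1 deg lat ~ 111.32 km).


dlat_km = 1.2 * 111.32 = 133.584
dlon_km = 2.0 * 111.32 * cos(1) ≈ 222.606
dist = sqrt(133.584^2 + 222.606^2) ≈ 259.6 km

259.6 km


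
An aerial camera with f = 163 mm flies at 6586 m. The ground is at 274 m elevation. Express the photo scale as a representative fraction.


scale = f / (H - h) = 163 mm / 6312 m = 163 / 6312000 = 1:38724

1:38724


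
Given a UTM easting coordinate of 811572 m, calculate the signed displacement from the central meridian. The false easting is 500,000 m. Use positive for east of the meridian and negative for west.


displacement = 811572 - 500000 = 311572 m

311572 m


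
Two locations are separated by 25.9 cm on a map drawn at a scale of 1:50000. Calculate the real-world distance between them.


ground = 25.9 cm * 50000 / 100 = 12950.0 m = 12.95 km

12.95 km


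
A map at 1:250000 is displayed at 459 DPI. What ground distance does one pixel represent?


pixel_cm = 2.54 / 459 ≈ 0.005534 cm
ground = pixel_cm * 250000 / 100 = 2.54 * 250000 / (459 * 100) = 635000 / 45900 ≈ 13.83 m

13.83 m


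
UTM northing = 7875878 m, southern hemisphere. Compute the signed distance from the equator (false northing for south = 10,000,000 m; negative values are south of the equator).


For southern: actual = 7875878 - 10000000 = -2124122 m

-2124122 m


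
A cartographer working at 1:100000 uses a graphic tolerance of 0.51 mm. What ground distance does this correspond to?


ground = 0.51 mm * 100000 / 1000 = 51.0 m

51.0 m


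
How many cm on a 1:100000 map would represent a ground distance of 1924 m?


map_cm = 1924 * 100 / 100000 = 1.924 cm ≈ 1.92 cm

1.92 cm


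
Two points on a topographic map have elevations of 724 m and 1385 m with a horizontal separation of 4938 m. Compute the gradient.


gradient = (1385 - 724) / 4938 = 661 / 4938 = 0.1339

0.1339


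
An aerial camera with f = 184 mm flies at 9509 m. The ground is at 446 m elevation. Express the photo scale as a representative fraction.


scale = f / (H - h) = 184 mm / 9063 m = 184 / 9063000 = 1:49255

1:49255


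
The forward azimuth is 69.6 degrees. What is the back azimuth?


back azimuth = (69.6 + 180) mod 360 = 249.6 degrees

249.6 degrees


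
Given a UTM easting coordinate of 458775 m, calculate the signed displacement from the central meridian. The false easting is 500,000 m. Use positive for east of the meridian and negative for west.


displacement = 458775 - 500000 = -41225 m

-41225 m


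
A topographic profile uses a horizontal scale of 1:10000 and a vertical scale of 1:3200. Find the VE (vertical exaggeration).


VE = horizontal_scale / vertical_scale = 10000 / 3200 = 3.125 ≈ 3.1

3.1x


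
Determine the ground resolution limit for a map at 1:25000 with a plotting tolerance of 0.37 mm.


ground = 0.37 mm * 25000 / 1000 = 9.25 m

9.25 m


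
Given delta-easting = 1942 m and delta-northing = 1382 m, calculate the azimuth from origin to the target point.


az = atan2(1942, 1382) = 54.6 deg
adjusted to 0-360: 54.6 degrees

54.6 degrees


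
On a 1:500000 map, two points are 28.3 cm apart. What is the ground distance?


ground = 28.3 cm * 500000 / 100 = 141500.0 m = 141.5 km

141.5 km


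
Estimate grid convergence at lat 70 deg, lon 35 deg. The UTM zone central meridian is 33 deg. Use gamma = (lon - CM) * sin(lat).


gamma = (35 - 33) * sin(70) = 2 * 0.939693 = 1.879 degrees

1.879 degrees


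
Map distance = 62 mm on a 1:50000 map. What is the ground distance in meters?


ground = 62 mm * 50000 / 1000 = 3100.0 m

3100.0 m


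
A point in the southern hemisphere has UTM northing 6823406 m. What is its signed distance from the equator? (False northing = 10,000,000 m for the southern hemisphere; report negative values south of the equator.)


For southern: actual = 6823406 - 10000000 = -3176594 m

-3176594 m


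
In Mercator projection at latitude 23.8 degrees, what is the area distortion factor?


area_distortion = 1/cos^2(23.8) = 1.195

1.195


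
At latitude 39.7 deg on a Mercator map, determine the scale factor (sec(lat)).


SF = 1 / cos(39.7) = 1 / 0.7694 = 1.3

1.3


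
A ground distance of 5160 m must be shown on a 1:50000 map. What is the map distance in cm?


map_cm = 5160 * 100 / 50000 = 10.32 cm

10.32 cm


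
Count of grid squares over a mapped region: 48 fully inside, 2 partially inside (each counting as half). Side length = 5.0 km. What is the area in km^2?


effective squares = 48 + 2 * 0.5 = 49.0
area = 49.0 * 25.0 = 1225.0 km^2

1225.0 km^2


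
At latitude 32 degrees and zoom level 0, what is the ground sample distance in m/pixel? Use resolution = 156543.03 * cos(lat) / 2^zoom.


res = 156543.03 * cos(32) / 2^0 = 156543.03 * 0.8480481 / 1 = 132756.02 m/pixel

132756.02 m/pixel


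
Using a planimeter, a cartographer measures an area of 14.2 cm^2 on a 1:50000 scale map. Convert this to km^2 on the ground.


ground_area = 14.2 * (50000/100)^2 = 3550000.0 m^2 = 3.55 km^2

3.55 km^2


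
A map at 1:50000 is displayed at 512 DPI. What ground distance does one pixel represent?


pixel_cm = 2.54 / 512 ≈ 0.004961 cm
ground = pixel_cm * 50000 / 100 = 2.54 * 50000 / (512 * 100) = 127000 / 51200 ≈ 2.48 m

2.48 m


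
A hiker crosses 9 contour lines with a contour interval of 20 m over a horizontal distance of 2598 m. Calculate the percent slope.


elevation change = 9 * 20 = 180 m
slope = 180 / 2598 * 100 = 6.9%

6.9%


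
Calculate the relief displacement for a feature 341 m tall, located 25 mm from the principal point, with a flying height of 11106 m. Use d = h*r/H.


d = h * r / H = 341 * 25 / 11106 = 0.77 mm

0.77 mm


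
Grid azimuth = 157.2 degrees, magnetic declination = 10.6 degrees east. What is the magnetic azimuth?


magnetic azimuth = grid azimuth - declination (east +ve)
mag_az = 157.2 - 10.6 = 146.6 degrees

146.6 degrees


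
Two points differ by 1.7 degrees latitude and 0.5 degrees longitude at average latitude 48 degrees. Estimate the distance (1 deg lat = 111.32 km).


dlat_km = 1.7 * 111.32 = 189.244
dlon_km = 0.5 * 111.32 * cos(48) ≈ 37.244
dist = sqrt(189.244^2 + 37.244^2) ≈ 192.9 km

192.9 km


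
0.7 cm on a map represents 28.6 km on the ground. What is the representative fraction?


ground = 28.6 km = 2860000 cm; RF denominator = ground / map = 2860000 / 0.7 ≈ 4085714; RF = 1:4085714

1:4085714


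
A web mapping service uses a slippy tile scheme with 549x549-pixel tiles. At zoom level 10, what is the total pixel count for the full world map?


tiles per axis = 2^10 = 1024
total tiles = 1024^2 = 1048576
pixels per axis = 1024 * 549 = 562176
total pixels = 562176^2 = 316041854976

316041854976 pixels


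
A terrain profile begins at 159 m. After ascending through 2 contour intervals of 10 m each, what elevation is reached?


elevation = 159 + 2 * 10 = 179 m

179 m


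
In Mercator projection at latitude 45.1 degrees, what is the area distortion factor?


area_distortion = 1/cos^2(45.1) = 2.007

2.007


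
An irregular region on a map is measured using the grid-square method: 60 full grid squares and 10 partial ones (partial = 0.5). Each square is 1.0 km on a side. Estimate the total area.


effective squares = 60 + 10 * 0.5 = 65.0
area = 65.0 * 1.0 = 65.0 km^2

65.0 km^2


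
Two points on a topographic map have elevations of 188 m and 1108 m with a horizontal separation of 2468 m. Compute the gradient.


gradient = (1108 - 188) / 2468 = 920 / 2468 = 0.3728

0.3728


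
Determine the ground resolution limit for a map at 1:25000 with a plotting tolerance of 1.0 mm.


ground = 1.0 mm * 25000 / 1000 = 25.0 m

25.0 m


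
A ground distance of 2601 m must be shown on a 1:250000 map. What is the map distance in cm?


map_cm = 2601 * 100 / 250000 = 1.0404 cm ≈ 1.04 cm

1.04 cm


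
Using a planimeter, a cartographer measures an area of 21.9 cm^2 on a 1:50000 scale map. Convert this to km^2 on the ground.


ground_area = 21.9 * (50000/100)^2 = 5475000.0 m^2 = 5.475 km^2

5.475 km^2


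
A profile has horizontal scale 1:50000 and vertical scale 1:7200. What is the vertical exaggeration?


VE = horizontal_scale / vertical_scale = 50000 / 7200 ≈ 6.9

6.9x


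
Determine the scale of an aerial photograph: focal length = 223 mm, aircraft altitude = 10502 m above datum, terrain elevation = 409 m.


scale = f / (H - h) = 223 mm / 10093 m = 223 / 10093000 = 1:45260

1:45260


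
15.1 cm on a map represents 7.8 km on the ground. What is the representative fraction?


ground = 7.8 km = 780000 cm; RF denominator = ground / map = 780000 / 15.1 ≈ 51656; RF = 1:51656

1:51656


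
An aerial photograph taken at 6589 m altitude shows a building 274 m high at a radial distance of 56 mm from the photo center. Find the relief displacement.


d = h * r / H = 274 * 56 / 6589 = 2.33 mm

2.33 mm


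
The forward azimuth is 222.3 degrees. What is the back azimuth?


back azimuth = (222.3 + 180) mod 360 = 42.3 degrees

42.3 degrees


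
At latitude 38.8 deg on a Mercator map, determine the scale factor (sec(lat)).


SF = 1 / cos(38.8) = 1 / 0.779338 = 1.283

1.283


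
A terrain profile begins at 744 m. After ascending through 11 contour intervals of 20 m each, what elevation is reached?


elevation = 744 + 11 * 20 = 964 m

964 m


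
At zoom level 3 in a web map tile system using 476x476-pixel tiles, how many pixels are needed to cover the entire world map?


tiles per axis = 2^3 = 8
total tiles = 8^2 = 64
pixels per axis = 8 * 476 = 3808
total pixels = 3808^2 = 14500864

14500864 pixels


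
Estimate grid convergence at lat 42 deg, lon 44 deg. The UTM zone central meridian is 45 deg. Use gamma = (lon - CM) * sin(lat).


gamma = (44 - 45) * sin(42) = -1 * 0.669131 = -0.669 degrees

-0.669 degrees


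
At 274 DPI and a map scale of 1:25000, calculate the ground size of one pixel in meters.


pixel_cm = 2.54 / 274 ≈ 0.00927 cm
ground = pixel_cm * 25000 / 100 = 2.54 * 25000 / (274 * 100) = 63500 / 27400 ≈ 2.32 m

2.32 m


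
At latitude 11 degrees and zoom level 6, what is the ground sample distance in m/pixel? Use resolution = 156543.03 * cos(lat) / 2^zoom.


res = 156543.03 * cos(11) / 2^6 = 156543.03 * 0.98162718 / 64 = 2401.05 m/pixel

2401.05 m/pixel


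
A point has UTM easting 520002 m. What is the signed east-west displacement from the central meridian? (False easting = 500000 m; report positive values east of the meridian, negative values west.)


displacement = 520002 - 500000 = 20002 m

20002 m


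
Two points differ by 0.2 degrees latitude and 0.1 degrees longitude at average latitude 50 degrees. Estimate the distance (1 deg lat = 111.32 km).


dlat_km = 0.2 * 111.32 = 22.264
dlon_km = 0.1 * 111.32 * cos(50) ≈ 7.156
dist = sqrt(22.264^2 + 7.156^2) ≈ 23.4 km

23.4 km


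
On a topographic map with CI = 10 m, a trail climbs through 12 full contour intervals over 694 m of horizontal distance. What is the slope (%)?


elevation change = 12 * 10 = 120 m
slope = 120 / 694 * 100 = 17.3%

17.3%


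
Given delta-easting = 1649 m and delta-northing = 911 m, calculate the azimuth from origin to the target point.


az = atan2(1649, 911) = 61.1 deg
adjusted to 0-360: 61.1 degrees

61.1 degrees


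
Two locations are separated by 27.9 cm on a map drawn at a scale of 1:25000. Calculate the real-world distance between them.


ground = 27.9 cm * 25000 / 100 = 6975.0 m = 6.975 km

6.975 km


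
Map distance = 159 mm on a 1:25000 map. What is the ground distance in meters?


ground = 159 mm * 25000 / 1000 = 3975.0 m

3975.0 m


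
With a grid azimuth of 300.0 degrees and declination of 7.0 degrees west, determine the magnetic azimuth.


magnetic azimuth = grid azimuth - declination (east +ve)
mag_az = 300.0 - -7.0 = 307.0 degrees

307.0 degrees


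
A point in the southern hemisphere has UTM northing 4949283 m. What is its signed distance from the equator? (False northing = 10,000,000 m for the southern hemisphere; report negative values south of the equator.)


For southern: actual = 4949283 - 10000000 = -5050717 m

-5050717 m


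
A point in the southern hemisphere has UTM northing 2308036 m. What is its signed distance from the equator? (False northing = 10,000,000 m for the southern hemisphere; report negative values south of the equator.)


For southern: actual = 2308036 - 10000000 = -7691964 m

-7691964 m


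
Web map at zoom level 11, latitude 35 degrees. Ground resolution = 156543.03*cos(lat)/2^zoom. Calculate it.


res = 156543.03 * cos(35) / 2^11 = 156543.03 * 0.81915204 / 2048 = 62.61 m/pixel

62.61 m/pixel


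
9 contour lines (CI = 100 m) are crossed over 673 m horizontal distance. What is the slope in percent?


elevation change = 9 * 100 = 900 m
slope = 900 / 673 * 100 = 133.7%

133.7%


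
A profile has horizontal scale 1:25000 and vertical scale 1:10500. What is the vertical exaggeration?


VE = horizontal_scale / vertical_scale = 25000 / 10500 ≈ 2.4

2.4x


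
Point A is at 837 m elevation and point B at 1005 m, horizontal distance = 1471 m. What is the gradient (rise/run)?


gradient = (1005 - 837) / 1471 = 168 / 1471 = 0.1142

0.1142


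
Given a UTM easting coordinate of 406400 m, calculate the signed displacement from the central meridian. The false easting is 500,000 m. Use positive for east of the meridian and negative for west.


displacement = 406400 - 500000 = -93600 m

-93600 m


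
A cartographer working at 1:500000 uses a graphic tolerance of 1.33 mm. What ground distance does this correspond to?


ground = 1.33 mm * 500000 / 1000 = 665.0 m

665.0 m


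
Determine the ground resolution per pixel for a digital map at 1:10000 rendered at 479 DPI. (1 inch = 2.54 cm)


pixel_cm = 2.54 / 479 ≈ 0.005303 cm
ground = pixel_cm * 10000 / 100 = 2.54 * 10000 / (479 * 100) = 25400 / 47900 ≈ 0.53 m

0.53 m


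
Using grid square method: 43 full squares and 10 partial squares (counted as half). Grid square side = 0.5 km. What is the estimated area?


effective squares = 43 + 10 * 0.5 = 48.0
area = 48.0 * 0.25 = 12.0 km^2

12.0 km^2


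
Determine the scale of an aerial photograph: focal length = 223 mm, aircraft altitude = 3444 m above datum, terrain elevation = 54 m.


scale = f / (H - h) = 223 mm / 3390 m = 223 / 3390000 = 1:15202

1:15202


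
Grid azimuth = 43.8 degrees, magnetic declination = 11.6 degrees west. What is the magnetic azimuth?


magnetic azimuth = grid azimuth - declination (east +ve)
mag_az = 43.8 - -11.6 = 55.4 degrees

55.4 degrees


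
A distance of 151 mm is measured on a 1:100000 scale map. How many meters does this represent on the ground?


ground = 151 mm * 100000 / 1000 = 15100.0 m

15100.0 m


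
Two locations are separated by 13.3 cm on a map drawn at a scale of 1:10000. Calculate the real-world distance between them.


ground = 13.3 cm * 10000 / 100 = 1330.0 m = 1.33 km

1.33 km


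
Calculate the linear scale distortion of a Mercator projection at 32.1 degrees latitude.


SF = 1 / cos(32.1) = 1 / 0.847122 = 1.18

1.18


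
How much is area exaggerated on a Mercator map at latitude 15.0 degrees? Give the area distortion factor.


area_distortion = 1/cos^2(15.0) = 1.072

1.072


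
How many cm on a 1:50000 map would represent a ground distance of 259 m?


map_cm = 259 * 100 / 50000 = 0.518 cm ≈ 0.52 cm

0.52 cm


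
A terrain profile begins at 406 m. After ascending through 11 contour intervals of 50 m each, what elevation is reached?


elevation = 406 + 11 * 50 = 956 m

956 m


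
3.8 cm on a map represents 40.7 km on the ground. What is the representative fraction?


ground = 40.7 km = 4070000 cm; RF denominator = ground / map = 4070000 / 3.8 ≈ 1071053; RF = 1:1071053

1:1071053


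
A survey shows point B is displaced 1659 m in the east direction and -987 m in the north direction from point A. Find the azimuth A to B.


az = atan2(1659, -987) = 120.7 deg
adjusted to 0-360: 120.7 degrees

120.7 degrees


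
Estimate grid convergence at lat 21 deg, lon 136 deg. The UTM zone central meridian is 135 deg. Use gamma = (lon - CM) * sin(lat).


gamma = (136 - 135) * sin(21) = 1 * 0.358368 = 0.358 degrees

0.358 degrees


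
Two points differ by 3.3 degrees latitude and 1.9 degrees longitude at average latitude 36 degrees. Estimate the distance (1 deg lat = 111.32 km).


dlat_km = 3.3 * 111.32 = 367.356
dlon_km = 1.9 * 111.32 * cos(36) ≈ 171.114
dist = sqrt(367.356^2 + 171.114^2) ≈ 405.3 km

405.3 km


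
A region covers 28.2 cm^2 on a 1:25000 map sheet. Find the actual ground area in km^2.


ground_area = 28.2 * (25000/100)^2 = 1762500.0 m^2 = 1.7625 km^2 ≈ 1.763 km^2

1.763 km^2


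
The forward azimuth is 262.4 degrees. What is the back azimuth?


back azimuth = (262.4 + 180) mod 360 = 82.4 degrees

82.4 degrees


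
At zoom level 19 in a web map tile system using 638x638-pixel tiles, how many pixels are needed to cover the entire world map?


tiles per axis = 2^19 = 524288
total tiles = 524288^2 = 274877906944
pixels per axis = 524288 * 638 = 334495744
total pixels = 334495744^2 = 111887402754113536

111887402754113536 pixels


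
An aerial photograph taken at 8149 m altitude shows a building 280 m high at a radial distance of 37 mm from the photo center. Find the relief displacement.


d = h * r / H = 280 * 37 / 8149 = 1.27 mm

1.27 mm


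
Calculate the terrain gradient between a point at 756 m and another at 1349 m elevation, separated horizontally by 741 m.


gradient = (1349 - 756) / 741 = 593 / 741 = 0.8003

0.8003


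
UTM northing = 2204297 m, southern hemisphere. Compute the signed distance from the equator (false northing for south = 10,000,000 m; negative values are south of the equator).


For southern: actual = 2204297 - 10000000 = -7795703 m

-7795703 m


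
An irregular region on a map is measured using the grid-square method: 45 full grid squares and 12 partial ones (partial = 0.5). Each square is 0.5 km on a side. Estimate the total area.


effective squares = 45 + 12 * 0.5 = 51.0
area = 51.0 * 0.25 = 12.75 km^2

12.75 km^2


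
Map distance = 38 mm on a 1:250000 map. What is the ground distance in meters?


ground = 38 mm * 250000 / 1000 = 9500.0 m

9500.0 m


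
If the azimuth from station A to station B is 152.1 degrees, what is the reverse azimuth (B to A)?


back azimuth = (152.1 + 180) mod 360 = 332.1 degrees

332.1 degrees


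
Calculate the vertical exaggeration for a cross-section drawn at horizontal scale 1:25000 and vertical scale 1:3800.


VE = horizontal_scale / vertical_scale = 25000 / 3800 ≈ 6.6

6.6x


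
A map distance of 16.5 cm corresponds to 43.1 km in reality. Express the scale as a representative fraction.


ground = 43.1 km = 4310000 cm; RF denominator = ground / map = 4310000 / 16.5 ≈ 261212; RF = 1:261212

1:261212


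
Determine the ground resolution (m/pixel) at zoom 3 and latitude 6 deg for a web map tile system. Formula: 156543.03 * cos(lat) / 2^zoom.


res = 156543.03 * cos(6) / 2^3 = 156543.03 * 0.9945219 / 8 = 19460.68 m/pixel

19460.68 m/pixel


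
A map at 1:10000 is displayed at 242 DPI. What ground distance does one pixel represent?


pixel_cm = 2.54 / 242 ≈ 0.010496 cm
ground = pixel_cm * 10000 / 100 = 2.54 * 10000 / (242 * 100) = 25400 / 24200 ≈ 1.05 m

1.05 m


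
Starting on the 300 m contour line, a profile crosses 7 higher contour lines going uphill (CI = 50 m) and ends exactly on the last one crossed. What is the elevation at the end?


elevation = 300 + 7 * 50 = 650 m

650 m


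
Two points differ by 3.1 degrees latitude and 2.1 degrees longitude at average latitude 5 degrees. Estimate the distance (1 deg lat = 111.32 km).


dlat_km = 3.1 * 111.32 = 345.092
dlon_km = 2.1 * 111.32 * cos(5) ≈ 232.882
dist = sqrt(345.092^2 + 232.882^2) ≈ 416.3 km

416.3 km


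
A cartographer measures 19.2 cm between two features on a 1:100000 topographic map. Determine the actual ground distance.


ground = 19.2 cm * 100000 / 100 = 19200.0 m = 19.2 km

19.2 km


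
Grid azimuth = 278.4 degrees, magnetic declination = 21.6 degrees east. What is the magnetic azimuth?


magnetic azimuth = grid azimuth - declination (east +ve)
mag_az = 278.4 - 21.6 = 256.8 degrees

256.8 degrees


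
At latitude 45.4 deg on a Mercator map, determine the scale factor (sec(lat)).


SF = 1 / cos(45.4) = 1 / 0.702153 = 1.424

1.424


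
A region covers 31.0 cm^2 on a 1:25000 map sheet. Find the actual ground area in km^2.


ground_area = 31.0 * (25000/100)^2 = 1937500.0 m^2 = 1.9375 km^2 ≈ 1.938 km^2

1.938 km^2


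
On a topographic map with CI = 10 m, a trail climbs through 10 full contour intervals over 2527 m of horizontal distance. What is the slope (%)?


elevation change = 10 * 10 = 100 m
slope = 100 / 2527 * 100 = 4.0%

4.0%


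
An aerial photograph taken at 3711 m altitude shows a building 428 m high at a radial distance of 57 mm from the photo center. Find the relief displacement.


d = h * r / H = 428 * 57 / 3711 = 6.57 mm

6.57 mm


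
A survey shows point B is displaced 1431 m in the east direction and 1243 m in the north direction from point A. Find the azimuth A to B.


az = atan2(1431, 1243) = 49.0 deg
adjusted to 0-360: 49.0 degrees

49.0 degrees
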